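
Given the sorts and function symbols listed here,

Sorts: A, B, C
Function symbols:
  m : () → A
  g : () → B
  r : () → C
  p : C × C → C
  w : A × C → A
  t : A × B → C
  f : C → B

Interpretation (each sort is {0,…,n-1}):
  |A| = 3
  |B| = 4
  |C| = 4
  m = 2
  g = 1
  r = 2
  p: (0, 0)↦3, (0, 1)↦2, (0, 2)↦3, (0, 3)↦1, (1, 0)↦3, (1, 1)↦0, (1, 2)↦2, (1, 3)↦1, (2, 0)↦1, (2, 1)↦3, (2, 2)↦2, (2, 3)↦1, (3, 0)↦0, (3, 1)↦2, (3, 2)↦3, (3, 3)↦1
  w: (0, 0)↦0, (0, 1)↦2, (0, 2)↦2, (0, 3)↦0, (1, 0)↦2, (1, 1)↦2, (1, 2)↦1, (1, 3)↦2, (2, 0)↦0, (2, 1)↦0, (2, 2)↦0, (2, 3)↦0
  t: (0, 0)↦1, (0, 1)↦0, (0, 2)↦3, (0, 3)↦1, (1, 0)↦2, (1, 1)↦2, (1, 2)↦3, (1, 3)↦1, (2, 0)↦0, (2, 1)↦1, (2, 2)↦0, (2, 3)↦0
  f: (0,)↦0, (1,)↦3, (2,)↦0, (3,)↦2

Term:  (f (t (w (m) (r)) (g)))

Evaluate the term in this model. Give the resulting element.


  m = 2
  r = 2
  (w (m) (r)) = w(2, 2) = 0
  g = 1
  (t (w (m) (r)) (g)) = t(0, 1) = 0
  (f (t (w (m) (r)) (g))) = f(0,) = 0

value = 0


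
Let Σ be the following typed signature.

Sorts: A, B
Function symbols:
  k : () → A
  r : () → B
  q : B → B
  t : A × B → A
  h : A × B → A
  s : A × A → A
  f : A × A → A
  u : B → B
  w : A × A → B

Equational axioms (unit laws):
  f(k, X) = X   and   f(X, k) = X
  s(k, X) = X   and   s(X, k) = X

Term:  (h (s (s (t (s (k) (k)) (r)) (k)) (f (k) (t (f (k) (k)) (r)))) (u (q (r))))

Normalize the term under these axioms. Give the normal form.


1. (h (s (s (t (s (k) (k)) (r)) (k)) (f (k) (t (f (k) (k)) (r)))) (u (q (r))))  →  (h (s (t (s (k) (k)) (r)) (f (k) (t (f (k) (k)) (r)))) (u (q (r))))
2. (h (s (t (s (k) (k)) (r)) (f (k) (t (f (k) (k)) (r)))) (u (q (r))))  →  (h (s (t (k) (r)) (f (k) (t (f (k) (k)) (r)))) (u (q (r))))
3. (h (s (t (k) (r)) (f (k) (t (f (k) (k)) (r)))) (u (q (r))))  →  (h (s (t (k) (r)) (t (f (k) (k)) (r))) (u (q (r))))
4. (h (s (t (k) (r)) (t (f (k) (k)) (r))) (u (q (r))))  →  (h (s (t (k) (r)) (t (k) (r))) (u (q (r))))

normal form = (h (s (t (k) (r)) (t (k) (r))) (u (q (r))))


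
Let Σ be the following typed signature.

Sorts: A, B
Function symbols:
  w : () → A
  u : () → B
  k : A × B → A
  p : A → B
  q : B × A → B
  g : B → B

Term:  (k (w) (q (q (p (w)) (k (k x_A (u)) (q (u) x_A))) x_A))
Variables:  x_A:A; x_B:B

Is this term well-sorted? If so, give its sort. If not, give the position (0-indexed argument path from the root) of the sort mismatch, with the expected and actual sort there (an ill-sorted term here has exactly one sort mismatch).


  (w) : A
        (w) : A
      (p (w)) : B
          x_A : A
          (u) : B
        (k x_A (u)) : A
          (u) : B
          x_A : A
        (q (u) x_A) : B
      (k (k x_A (u)) (q (u) x_A)) : A
    (q (p (w)) (k (k x_A (u)) (q (u) x_A))) : B
    x_A : A
  (q (q (p (w)) (k (k x_A (u)) (q (u) x_A))) x_A) : B
(k (w) (q (q (p (w)) (k (k x_A (u)) (q (u) x_A))) x_A)) : A

well-sorted; sort = A


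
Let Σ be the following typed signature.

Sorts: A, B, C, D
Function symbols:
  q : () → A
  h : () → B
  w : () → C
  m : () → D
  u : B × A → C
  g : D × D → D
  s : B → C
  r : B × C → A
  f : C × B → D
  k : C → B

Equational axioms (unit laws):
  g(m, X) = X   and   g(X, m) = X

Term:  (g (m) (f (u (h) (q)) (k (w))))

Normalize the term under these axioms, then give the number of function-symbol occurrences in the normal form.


1. (g (m) (f (u (h) (q)) (k (w))))  →  (f (u (h) (q)) (k (w)))
normal form: (f (u (h) (q)) (k (w)))

size = 6


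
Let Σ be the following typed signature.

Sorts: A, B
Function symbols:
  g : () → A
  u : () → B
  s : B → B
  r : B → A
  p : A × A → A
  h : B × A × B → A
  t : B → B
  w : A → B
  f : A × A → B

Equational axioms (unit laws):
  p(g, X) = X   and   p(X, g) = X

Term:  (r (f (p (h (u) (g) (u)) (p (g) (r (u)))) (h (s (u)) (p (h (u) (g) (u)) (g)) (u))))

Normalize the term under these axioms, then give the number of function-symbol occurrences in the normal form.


size = 17

1. (r (f (p (h (u) (g) (u)) (p (g) (r (u)))) (h (s (u)) (p (h (u) (g) (u)) (g)) (u))))  →  (r (f (p (h (u) (g) (u)) (r (u))) (h (s (u)) (p (h (u) (g) (u)) (g)) (u))))
2. (r (f (p (h (u) (g) (u)) (r (u))) (h (s (u)) (p (h (u) (g) (u)) (g)) (u))))  →  (r (f (p (h (u) (g) (u)) (r (u))) (h (s (u)) (h (u) (g) (u)) (u))))
normal form: (r (f (p (h (u) (g) (u)) (r (u))) (h (s (u)) (h (u) (g) (u)) (u))))


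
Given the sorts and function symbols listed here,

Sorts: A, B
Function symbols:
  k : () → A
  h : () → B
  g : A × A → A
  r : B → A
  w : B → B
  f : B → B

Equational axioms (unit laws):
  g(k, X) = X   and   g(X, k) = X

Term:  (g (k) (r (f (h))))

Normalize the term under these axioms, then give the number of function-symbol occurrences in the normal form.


1. (g (k) (r (f (h))))  →  (r (f (h)))
normal form: (r (f (h)))

size = 3


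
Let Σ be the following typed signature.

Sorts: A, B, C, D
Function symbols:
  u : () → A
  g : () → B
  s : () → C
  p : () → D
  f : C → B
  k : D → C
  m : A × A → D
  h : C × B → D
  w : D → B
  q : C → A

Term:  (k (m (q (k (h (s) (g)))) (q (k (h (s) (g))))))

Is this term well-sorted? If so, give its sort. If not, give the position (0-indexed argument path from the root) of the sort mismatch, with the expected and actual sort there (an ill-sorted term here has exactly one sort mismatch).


well-sorted; sort = C

          (s) : C
          (g) : B
        (h (s) (g)) : D
      (k (h (s) (g))) : C
    (q (k (h (s) (g)))) : A
          (s) : C
          (g) : B
        (h (s) (g)) : D
      (k (h (s) (g))) : C
    (q (k (h (s) (g)))) : A
  (m (q (k (h (s) (g)))) (q (k (h (s) (g))))) : D
(k (m (q (k (h (s) (g)))) (q (k (h (s) (g)))))) : C


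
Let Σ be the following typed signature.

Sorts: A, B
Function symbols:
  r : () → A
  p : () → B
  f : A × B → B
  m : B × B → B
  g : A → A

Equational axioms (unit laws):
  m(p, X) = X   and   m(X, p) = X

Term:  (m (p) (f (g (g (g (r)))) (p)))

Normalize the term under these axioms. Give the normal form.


normal form = (f (g (g (g (r)))) (p))

1. (m (p) (f (g (g (g (r)))) (p)))  →  (f (g (g (g (r)))) (p))


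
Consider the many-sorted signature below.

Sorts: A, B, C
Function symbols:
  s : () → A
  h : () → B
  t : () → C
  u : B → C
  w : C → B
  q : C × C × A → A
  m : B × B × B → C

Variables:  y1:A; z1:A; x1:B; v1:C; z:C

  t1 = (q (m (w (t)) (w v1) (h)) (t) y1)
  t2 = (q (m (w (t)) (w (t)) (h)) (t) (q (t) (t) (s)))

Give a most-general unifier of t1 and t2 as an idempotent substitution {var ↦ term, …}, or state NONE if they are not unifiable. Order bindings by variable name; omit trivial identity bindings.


{v1 ↦ (t), y1 ↦ (q (t) (t) (s))}


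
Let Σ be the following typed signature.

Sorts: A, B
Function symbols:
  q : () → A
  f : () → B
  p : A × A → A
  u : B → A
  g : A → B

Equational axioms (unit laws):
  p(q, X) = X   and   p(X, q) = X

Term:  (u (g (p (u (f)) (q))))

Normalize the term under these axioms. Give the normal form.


normal form = (u (g (u (f))))

1. (u (g (p (u (f)) (q))))  →  (u (g (u (f))))


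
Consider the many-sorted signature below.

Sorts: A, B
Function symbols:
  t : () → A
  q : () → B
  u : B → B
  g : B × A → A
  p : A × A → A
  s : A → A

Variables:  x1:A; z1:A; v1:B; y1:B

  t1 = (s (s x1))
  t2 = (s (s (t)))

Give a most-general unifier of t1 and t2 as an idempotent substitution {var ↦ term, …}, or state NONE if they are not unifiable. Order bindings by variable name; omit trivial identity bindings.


{x1 ↦ (t)}


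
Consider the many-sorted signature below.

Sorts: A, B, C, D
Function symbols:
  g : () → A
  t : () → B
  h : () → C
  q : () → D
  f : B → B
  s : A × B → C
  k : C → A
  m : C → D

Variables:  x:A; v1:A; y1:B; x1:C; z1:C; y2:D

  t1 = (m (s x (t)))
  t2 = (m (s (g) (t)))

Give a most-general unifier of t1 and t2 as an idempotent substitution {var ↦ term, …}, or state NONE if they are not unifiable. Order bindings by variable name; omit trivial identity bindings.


{x ↦ (g)}


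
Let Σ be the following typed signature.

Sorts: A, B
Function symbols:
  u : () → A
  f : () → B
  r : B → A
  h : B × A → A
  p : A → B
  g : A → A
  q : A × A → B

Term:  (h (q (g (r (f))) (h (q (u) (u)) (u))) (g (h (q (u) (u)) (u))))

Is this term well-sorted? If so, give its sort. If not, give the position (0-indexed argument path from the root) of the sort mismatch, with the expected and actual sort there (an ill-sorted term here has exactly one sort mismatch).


well-sorted; sort = A

        (f) : B
      (r (f)) : A
    (g (r (f))) : A
        (u) : A
        (u) : A
      (q (u) (u)) : B
      (u) : A
    (h (q (u) (u)) (u)) : A
  (q (g (r (f))) (h (q (u) (u)) (u))) : B
        (u) : A
        (u) : A
      (q (u) (u)) : B
      (u) : A
    (h (q (u) (u)) (u)) : A
  (g (h (q (u) (u)) (u))) : A
(h (q (g (r (f))) (h (q (u) (u)) (u))) (g (h (q (u) (u)) (u)))) : A


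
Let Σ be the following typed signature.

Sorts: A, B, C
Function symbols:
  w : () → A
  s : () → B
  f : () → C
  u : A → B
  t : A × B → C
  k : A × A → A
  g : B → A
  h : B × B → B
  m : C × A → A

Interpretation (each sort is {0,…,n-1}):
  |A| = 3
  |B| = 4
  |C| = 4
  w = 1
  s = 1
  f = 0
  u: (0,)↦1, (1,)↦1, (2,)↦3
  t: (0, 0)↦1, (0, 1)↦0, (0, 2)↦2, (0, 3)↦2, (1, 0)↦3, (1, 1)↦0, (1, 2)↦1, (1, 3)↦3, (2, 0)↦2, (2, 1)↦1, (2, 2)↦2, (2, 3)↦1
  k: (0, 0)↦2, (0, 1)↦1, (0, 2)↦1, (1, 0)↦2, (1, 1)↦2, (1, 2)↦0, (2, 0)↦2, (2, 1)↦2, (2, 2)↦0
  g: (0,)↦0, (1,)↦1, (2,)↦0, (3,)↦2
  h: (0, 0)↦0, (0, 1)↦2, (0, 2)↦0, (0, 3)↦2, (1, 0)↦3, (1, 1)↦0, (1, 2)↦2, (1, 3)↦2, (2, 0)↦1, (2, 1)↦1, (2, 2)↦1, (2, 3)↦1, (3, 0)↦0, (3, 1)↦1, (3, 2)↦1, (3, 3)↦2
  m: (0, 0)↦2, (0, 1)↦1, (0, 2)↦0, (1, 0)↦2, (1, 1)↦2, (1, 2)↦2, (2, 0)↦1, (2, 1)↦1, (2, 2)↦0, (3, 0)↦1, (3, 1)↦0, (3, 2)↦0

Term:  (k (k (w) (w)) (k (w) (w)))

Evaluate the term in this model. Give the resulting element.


value = 0

  w = 1
  w = 1
  (k (w) (w)) = k(1, 1) = 2
  w = 1
  w = 1
  (k (w) (w)) = k(1, 1) = 2
  (k (k (w) (w)) (k (w) (w))) = k(2, 2) = 0


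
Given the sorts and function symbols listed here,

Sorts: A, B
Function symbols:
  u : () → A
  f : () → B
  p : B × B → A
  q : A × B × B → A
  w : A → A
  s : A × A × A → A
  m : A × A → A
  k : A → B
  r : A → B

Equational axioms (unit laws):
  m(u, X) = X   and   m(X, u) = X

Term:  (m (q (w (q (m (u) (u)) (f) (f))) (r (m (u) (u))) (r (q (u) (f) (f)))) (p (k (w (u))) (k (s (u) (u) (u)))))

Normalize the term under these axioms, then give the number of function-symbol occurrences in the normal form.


size = 23

1. (m (q (w (q (m (u) (u)) (f) (f))) (r (m (u) (u))) (r (q (u) (f) (f)))) (p (k (w (u))) (k (s (u) (u) (u)))))  →  (m (q (w (q (u) (f) (f))) (r (m (u) (u))) (r (q (u) (f) (f)))) (p (k (w (u))) (k (s (u) (u) (u)))))
2. (m (q (w (q (u) (f) (f))) (r (m (u) (u))) (r (q (u) (f) (f)))) (p (k (w (u))) (k (s (u) (u) (u)))))  →  (m (q (w (q (u) (f) (f))) (r (u)) (r (q (u) (f) (f)))) (p (k (w (u))) (k (s (u) (u) (u)))))
normal form: (m (q (w (q (u) (f) (f))) (r (u)) (r (q (u) (f) (f)))) (p (k (w (u))) (k (s (u) (u) (u)))))


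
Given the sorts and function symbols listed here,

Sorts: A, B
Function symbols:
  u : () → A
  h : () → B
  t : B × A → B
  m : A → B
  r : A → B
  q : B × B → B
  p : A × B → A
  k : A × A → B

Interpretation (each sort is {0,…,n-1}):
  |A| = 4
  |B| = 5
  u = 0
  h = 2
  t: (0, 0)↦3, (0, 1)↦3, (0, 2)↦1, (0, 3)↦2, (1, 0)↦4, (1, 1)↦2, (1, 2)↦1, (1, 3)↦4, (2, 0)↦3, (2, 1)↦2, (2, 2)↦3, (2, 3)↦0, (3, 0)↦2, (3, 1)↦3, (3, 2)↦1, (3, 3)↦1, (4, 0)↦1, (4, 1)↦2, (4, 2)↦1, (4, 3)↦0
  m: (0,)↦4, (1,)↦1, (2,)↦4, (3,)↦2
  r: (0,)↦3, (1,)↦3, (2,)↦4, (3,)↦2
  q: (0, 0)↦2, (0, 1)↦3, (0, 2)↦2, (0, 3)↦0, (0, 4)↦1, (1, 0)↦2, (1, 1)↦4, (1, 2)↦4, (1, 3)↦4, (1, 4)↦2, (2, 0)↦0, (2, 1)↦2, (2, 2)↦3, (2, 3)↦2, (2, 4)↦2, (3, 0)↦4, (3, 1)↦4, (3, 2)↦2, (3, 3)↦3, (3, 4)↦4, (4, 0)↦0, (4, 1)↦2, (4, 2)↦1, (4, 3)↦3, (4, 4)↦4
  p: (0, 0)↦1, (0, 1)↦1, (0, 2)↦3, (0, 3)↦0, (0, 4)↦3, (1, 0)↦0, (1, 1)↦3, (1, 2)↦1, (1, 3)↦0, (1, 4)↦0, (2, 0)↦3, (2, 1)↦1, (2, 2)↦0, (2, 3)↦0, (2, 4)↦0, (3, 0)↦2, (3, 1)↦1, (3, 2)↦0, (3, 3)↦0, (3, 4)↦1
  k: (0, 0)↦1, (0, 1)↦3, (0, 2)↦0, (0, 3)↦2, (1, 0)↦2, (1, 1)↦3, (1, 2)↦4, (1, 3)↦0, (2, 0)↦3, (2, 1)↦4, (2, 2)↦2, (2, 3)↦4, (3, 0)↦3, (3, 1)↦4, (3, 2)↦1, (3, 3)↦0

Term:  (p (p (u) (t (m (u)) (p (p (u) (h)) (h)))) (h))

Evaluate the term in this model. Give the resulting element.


  u = 0
  u = 0
  (m (u)) = m(0,) = 4
  u = 0
  h = 2
  (p (u) (h)) = p(0, 2) = 3
  h = 2
  (p (p (u) (h)) (h)) = p(3, 2) = 0
  (t (m (u)) (p (p (u) (h)) (h))) = t(4, 0) = 1
  (p (u) (t (m (u)) (p (p (u) (h)) (h)))) = p(0, 1) = 1
  h = 2
  (p (p (u) (t (m (u)) (p (p (u) (h)) (h)))) (h)) = p(1, 2) = 1

value = 1


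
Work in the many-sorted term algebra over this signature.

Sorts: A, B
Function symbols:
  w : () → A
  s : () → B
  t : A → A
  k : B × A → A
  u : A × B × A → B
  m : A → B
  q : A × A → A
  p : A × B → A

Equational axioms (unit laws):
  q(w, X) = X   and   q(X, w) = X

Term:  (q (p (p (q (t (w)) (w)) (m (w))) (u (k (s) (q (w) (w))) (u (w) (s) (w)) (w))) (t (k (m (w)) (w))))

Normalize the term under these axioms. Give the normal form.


1. (q (p (p (q (t (w)) (w)) (m (w))) (u (k (s) (q (w) (w))) (u (w) (s) (w)) (w))) (t (k (m (w)) (w))))  →  (q (p (p (t (w)) (m (w))) (u (k (s) (q (w) (w))) (u (w) (s) (w)) (w))) (t (k (m (w)) (w))))
2. (q (p (p (t (w)) (m (w))) (u (k (s) (q (w) (w))) (u (w) (s) (w)) (w))) (t (k (m (w)) (w))))  →  (q (p (p (t (w)) (m (w))) (u (k (s) (w)) (u (w) (s) (w)) (w))) (t (k (m (w)) (w))))

normal form = (q (p (p (t (w)) (m (w))) (u (k (s) (w)) (u (w) (s) (w)) (w))) (t (k (m (w)) (w))))


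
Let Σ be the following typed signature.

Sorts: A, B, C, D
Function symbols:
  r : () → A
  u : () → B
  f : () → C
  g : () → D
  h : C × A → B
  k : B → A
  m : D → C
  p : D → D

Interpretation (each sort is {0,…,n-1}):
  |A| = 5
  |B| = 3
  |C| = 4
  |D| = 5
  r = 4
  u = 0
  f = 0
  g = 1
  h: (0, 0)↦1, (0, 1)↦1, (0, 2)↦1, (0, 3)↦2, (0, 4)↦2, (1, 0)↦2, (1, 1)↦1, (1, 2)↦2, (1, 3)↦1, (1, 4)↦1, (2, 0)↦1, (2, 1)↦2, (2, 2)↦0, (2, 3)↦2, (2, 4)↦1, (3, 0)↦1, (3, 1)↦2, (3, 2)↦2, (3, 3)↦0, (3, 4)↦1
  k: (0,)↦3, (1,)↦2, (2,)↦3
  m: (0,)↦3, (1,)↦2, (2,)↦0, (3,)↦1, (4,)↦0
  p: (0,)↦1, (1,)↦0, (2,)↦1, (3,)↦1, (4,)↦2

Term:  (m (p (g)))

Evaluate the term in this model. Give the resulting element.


  g = 1
  (p (g)) = p(1,) = 0
  (m (p (g))) = m(0,) = 3

value = 3


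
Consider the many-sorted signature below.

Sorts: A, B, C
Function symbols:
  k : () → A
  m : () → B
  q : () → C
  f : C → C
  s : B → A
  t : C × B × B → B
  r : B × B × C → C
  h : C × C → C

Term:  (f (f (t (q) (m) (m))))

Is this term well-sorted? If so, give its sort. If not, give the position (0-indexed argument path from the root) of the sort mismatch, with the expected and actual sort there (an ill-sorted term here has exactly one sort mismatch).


      (q) : C
      (m) : B
      (m) : B
    (t (q) (m) (m)) : B
  (f (t (q) (m) (m))) : ✗ arg 0 at [0, 0] has sort B, expected C

ill-sorted at position [0, 0]: expected C, got B


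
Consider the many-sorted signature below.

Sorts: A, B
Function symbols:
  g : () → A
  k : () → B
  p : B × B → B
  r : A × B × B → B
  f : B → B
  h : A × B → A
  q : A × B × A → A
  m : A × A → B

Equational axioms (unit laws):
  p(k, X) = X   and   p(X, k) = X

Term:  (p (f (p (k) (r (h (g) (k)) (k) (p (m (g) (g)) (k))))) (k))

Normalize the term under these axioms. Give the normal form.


1. (p (f (p (k) (r (h (g) (k)) (k) (p (m (g) (g)) (k))))) (k))  →  (f (p (k) (r (h (g) (k)) (k) (p (m (g) (g)) (k)))))
2. (f (p (k) (r (h (g) (k)) (k) (p (m (g) (g)) (k)))))  →  (f (r (h (g) (k)) (k) (p (m (g) (g)) (k))))
3. (f (r (h (g) (k)) (k) (p (m (g) (g)) (k))))  →  (f (r (h (g) (k)) (k) (m (g) (g))))

normal form = (f (r (h (g) (k)) (k) (m (g) (g))))


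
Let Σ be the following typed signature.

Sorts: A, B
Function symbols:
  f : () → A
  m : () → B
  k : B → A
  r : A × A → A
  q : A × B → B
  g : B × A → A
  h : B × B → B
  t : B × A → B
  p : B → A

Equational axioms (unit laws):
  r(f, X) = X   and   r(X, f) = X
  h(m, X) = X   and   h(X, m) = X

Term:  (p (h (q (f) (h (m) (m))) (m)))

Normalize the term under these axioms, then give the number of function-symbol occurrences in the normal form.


size = 4

1. (p (h (q (f) (h (m) (m))) (m)))  →  (p (q (f) (h (m) (m))))
2. (p (q (f) (h (m) (m))))  →  (p (q (f) (m)))
normal form: (p (q (f) (m)))


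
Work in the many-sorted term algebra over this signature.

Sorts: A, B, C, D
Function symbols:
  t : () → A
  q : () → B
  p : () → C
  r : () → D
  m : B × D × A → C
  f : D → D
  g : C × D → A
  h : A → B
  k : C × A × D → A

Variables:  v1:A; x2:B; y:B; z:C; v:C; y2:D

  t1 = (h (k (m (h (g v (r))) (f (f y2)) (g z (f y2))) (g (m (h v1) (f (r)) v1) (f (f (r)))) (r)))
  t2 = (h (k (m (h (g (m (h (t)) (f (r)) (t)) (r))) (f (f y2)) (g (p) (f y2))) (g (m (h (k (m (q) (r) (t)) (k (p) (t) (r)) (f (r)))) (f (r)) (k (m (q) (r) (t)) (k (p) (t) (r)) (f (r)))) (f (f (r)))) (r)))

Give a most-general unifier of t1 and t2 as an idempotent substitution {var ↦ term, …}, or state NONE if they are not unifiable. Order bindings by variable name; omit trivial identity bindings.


{v ↦ (m (h (t)) (f (r)) (t)), v1 ↦ (k (m (q) (r) (t)) (k (p) (t) (r)) (f (r))), z ↦ (p)}


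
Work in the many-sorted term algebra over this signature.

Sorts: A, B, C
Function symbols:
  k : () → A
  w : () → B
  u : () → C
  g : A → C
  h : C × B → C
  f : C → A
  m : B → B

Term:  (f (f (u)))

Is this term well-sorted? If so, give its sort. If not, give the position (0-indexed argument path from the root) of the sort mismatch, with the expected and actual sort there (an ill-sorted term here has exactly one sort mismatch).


ill-sorted at position [0]: expected C, got A

    (u) : C
  (f (u)) : A
(f (f (u))) : ✗ arg 0 at [0] has sort A, expected C


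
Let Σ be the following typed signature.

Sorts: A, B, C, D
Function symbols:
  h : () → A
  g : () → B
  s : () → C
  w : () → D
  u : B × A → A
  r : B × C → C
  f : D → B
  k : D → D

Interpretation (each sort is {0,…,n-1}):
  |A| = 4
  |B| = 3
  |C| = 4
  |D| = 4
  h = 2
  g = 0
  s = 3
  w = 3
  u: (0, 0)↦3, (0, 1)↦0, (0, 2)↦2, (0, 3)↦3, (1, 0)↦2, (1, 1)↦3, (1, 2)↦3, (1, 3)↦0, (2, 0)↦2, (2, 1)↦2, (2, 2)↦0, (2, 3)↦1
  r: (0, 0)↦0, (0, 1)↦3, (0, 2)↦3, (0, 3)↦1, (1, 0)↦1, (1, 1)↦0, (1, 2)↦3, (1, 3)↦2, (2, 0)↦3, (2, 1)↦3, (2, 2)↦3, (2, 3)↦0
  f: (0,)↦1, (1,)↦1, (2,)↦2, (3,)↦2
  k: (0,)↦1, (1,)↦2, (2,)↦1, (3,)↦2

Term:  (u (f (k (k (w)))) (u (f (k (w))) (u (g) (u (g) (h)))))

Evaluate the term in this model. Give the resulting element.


  w = 3
  (k (w)) = k(3,) = 2
  (k (k (w))) = k(2,) = 1
  (f (k (k (w)))) = f(1,) = 1
  w = 3
  (k (w)) = k(3,) = 2
  (f (k (w))) = f(2,) = 2
  g = 0
  g = 0
  h = 2
  (u (g) (h)) = u(0, 2) = 2
  (u (g) (u (g) (h))) = u(0, 2) = 2
  (u (f (k (w))) (u (g) (u (g) (h)))) = u(2, 2) = 0
  (u (f (k (k (w)))) (u (f (k (w))) (u (g) (u (g) (h))))) = u(1, 0) = 2

value = 2


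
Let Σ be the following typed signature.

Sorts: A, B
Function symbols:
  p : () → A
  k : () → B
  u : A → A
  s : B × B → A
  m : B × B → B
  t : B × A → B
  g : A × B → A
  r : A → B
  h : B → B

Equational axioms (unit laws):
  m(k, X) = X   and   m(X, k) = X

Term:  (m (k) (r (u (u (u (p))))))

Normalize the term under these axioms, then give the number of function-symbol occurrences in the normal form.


size = 5

1. (m (k) (r (u (u (u (p))))))  →  (r (u (u (u (p)))))
normal form: (r (u (u (u (p)))))


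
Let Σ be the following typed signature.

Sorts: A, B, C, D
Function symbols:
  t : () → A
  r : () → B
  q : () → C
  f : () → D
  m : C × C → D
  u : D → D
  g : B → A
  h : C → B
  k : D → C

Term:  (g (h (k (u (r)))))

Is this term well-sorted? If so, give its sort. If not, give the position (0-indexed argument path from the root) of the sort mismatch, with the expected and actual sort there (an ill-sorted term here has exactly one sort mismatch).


ill-sorted at position [0, 0, 0, 0]: expected D, got B

        (r) : B
      (u (r)) : ✗ arg 0 at [0, 0, 0, 0] has sort B, expected D


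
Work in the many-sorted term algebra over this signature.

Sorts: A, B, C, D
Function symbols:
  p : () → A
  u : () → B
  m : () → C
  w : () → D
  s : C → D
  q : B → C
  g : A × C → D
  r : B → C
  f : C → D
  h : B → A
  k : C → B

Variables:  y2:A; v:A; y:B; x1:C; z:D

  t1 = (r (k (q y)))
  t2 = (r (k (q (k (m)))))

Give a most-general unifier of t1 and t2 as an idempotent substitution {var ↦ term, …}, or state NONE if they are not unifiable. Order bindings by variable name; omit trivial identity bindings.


{y ↦ (k (m))}


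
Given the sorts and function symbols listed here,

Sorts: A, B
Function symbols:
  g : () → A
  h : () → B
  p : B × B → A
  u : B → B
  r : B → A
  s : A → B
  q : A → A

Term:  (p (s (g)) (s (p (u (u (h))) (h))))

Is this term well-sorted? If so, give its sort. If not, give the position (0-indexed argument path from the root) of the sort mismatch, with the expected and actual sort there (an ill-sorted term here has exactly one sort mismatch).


    (g) : A
  (s (g)) : B
          (h) : B
        (u (h)) : B
      (u (u (h))) : B
      (h) : B
    (p (u (u (h))) (h)) : A
  (s (p (u (u (h))) (h))) : B
(p (s (g)) (s (p (u (u (h))) (h)))) : A

well-sorted; sort = A


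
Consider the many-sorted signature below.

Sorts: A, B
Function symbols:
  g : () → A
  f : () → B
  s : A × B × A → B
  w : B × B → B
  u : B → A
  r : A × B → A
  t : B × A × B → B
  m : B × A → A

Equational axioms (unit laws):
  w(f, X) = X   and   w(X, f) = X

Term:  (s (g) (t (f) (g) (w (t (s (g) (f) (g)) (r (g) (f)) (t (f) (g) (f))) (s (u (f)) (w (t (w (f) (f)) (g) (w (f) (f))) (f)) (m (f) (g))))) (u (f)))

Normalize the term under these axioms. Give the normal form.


1. (s (g) (t (f) (g) (w (t (s (g) (f) (g)) (r (g) (f)) (t (f) (g) (f))) (s (u (f)) (w (t (w (f) (f)) (g) (w (f) (f))) (f)) (m (f) (g))))) (u (f)))  →  (s (g) (t (f) (g) (w (t (s (g) (f) (g)) (r (g) (f)) (t (f) (g) (f))) (s (u (f)) (t (w (f) (f)) (g) (w (f) (f))) (m (f) (g))))) (u (f)))
2. (s (g) (t (f) (g) (w (t (s (g) (f) (g)) (r (g) (f)) (t (f) (g) (f))) (s (u (f)) (t (w (f) (f)) (g) (w (f) (f))) (m (f) (g))))) (u (f)))  →  (s (g) (t (f) (g) (w (t (s (g) (f) (g)) (r (g) (f)) (t (f) (g) (f))) (s (u (f)) (t (f) (g) (w (f) (f))) (m (f) (g))))) (u (f)))
3. (s (g) (t (f) (g) (w (t (s (g) (f) (g)) (r (g) (f)) (t (f) (g) (f))) (s (u (f)) (t (f) (g) (w (f) (f))) (m (f) (g))))) (u (f)))  →  (s (g) (t (f) (g) (w (t (s (g) (f) (g)) (r (g) (f)) (t (f) (g) (f))) (s (u (f)) (t (f) (g) (f)) (m (f) (g))))) (u (f)))

normal form = (s (g) (t (f) (g) (w (t (s (g) (f) (g)) (r (g) (f)) (t (f) (g) (f))) (s (u (f)) (t (f) (g) (f)) (m (f) (g))))) (u (f)))


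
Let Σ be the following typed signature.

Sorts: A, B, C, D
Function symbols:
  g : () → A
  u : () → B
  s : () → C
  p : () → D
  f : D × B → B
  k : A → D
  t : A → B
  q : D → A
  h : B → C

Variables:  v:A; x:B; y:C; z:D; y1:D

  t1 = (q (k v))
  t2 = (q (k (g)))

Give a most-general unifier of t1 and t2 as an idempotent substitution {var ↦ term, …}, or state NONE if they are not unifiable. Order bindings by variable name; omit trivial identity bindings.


{v ↦ (g)}


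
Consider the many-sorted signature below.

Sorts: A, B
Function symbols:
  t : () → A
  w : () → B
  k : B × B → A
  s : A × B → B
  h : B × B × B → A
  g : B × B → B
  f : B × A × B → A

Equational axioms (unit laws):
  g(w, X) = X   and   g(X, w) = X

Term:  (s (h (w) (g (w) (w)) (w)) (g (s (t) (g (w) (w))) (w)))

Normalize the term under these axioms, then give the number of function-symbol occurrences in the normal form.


size = 8

1. (s (h (w) (g (w) (w)) (w)) (g (s (t) (g (w) (w))) (w)))  →  (s (h (w) (w) (w)) (g (s (t) (g (w) (w))) (w)))
2. (s (h (w) (w) (w)) (g (s (t) (g (w) (w))) (w)))  →  (s (h (w) (w) (w)) (s (t) (g (w) (w))))
3. (s (h (w) (w) (w)) (s (t) (g (w) (w))))  →  (s (h (w) (w) (w)) (s (t) (w)))
normal form: (s (h (w) (w) (w)) (s (t) (w)))


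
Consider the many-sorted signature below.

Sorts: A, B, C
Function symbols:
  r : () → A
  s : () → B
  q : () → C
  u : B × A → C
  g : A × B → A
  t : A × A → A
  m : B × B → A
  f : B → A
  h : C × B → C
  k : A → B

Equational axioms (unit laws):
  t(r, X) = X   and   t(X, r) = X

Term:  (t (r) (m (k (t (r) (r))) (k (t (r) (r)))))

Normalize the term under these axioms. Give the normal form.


normal form = (m (k (r)) (k (r)))

1. (t (r) (m (k (t (r) (r))) (k (t (r) (r)))))  →  (m (k (t (r) (r))) (k (t (r) (r))))
2. (m (k (t (r) (r))) (k (t (r) (r))))  →  (m (k (r)) (k (t (r) (r))))
3. (m (k (r)) (k (t (r) (r))))  →  (m (k (r)) (k (r)))


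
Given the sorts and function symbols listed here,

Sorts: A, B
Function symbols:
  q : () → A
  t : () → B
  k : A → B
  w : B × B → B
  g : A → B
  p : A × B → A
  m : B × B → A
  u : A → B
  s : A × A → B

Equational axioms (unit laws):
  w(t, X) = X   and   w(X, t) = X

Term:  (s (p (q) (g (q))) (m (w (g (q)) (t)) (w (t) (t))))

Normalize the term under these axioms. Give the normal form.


1. (s (p (q) (g (q))) (m (w (g (q)) (t)) (w (t) (t))))  →  (s (p (q) (g (q))) (m (g (q)) (w (t) (t))))
2. (s (p (q) (g (q))) (m (g (q)) (w (t) (t))))  →  (s (p (q) (g (q))) (m (g (q)) (t)))

normal form = (s (p (q) (g (q))) (m (g (q)) (t)))


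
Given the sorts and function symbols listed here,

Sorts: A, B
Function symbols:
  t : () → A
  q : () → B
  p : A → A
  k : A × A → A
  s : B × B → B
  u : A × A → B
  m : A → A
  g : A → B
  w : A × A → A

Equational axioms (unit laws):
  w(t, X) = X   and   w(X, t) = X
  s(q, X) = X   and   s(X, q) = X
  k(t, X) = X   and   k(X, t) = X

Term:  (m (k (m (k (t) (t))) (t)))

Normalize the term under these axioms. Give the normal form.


1. (m (k (m (k (t) (t))) (t)))  →  (m (m (k (t) (t))))
2. (m (m (k (t) (t))))  →  (m (m (t)))

normal form = (m (m (t)))


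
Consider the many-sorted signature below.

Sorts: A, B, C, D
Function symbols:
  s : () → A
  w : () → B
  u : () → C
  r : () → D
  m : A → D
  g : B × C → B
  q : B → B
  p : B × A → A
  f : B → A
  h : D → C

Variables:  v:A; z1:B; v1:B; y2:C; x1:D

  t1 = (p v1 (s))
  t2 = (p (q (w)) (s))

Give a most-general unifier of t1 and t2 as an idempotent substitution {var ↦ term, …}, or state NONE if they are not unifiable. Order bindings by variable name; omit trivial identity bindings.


{v1 ↦ (q (w))}


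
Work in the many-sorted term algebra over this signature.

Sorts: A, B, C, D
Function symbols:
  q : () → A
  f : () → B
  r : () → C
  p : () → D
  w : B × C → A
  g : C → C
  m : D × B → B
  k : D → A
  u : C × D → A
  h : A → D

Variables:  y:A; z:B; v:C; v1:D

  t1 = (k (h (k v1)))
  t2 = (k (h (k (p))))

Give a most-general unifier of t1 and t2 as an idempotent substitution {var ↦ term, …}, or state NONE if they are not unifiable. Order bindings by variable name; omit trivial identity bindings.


{v1 ↦ (p)}


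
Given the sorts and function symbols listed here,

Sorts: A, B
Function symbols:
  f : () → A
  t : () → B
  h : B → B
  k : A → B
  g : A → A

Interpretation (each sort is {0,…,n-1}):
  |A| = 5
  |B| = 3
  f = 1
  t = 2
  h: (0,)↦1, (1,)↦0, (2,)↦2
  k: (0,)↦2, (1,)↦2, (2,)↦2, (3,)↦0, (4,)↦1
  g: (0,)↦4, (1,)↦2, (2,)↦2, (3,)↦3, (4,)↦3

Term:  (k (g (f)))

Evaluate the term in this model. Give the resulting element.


  f = 1
  (g (f)) = g(1,) = 2
  (k (g (f))) = k(2,) = 2

value = 2


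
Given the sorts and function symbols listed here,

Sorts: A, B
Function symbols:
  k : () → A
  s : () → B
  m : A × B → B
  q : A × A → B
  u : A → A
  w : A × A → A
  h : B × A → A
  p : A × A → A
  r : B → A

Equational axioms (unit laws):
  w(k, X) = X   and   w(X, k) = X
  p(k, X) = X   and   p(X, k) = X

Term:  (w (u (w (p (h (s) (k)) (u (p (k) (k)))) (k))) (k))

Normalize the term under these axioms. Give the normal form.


normal form = (u (p (h (s) (k)) (u (k))))

1. (w (u (w (p (h (s) (k)) (u (p (k) (k)))) (k))) (k))  →  (u (w (p (h (s) (k)) (u (p (k) (k)))) (k)))
2. (u (w (p (h (s) (k)) (u (p (k) (k)))) (k)))  →  (u (p (h (s) (k)) (u (p (k) (k)))))
3. (u (p (h (s) (k)) (u (p (k) (k)))))  →  (u (p (h (s) (k)) (u (k))))


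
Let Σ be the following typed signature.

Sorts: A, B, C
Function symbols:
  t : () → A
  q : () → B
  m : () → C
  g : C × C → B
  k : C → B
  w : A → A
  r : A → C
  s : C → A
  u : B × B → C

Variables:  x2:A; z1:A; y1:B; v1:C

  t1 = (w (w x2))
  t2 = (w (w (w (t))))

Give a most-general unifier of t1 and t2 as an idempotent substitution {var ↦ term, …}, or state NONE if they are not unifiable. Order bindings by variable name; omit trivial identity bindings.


{x2 ↦ (w (t))}


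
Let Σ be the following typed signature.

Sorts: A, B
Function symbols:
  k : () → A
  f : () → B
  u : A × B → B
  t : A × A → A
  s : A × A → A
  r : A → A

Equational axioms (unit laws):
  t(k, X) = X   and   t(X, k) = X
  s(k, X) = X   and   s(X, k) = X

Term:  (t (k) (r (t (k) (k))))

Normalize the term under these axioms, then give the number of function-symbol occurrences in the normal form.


size = 2

1. (t (k) (r (t (k) (k))))  →  (r (t (k) (k)))
2. (r (t (k) (k)))  →  (r (k))
normal form: (r (k))


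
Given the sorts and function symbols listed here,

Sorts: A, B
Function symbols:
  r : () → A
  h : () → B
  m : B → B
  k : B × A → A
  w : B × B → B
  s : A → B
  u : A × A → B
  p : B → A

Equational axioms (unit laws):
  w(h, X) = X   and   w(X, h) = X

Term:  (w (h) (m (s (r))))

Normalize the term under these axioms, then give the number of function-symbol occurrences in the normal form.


size = 3

1. (w (h) (m (s (r))))  →  (m (s (r)))
normal form: (m (s (r)))


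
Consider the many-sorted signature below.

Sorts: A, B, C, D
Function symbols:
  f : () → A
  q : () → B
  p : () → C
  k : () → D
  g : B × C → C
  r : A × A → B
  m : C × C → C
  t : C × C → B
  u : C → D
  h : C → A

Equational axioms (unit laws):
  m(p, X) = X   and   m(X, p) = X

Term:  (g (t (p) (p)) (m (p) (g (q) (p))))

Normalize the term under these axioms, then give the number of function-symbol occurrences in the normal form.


1. (g (t (p) (p)) (m (p) (g (q) (p))))  →  (g (t (p) (p)) (g (q) (p)))
normal form: (g (t (p) (p)) (g (q) (p)))

size = 7


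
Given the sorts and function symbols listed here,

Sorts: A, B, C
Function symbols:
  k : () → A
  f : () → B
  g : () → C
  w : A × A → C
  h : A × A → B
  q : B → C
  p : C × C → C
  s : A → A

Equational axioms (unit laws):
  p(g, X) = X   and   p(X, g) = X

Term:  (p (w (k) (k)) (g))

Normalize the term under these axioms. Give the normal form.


1. (p (w (k) (k)) (g))  →  (w (k) (k))

normal form = (w (k) (k))


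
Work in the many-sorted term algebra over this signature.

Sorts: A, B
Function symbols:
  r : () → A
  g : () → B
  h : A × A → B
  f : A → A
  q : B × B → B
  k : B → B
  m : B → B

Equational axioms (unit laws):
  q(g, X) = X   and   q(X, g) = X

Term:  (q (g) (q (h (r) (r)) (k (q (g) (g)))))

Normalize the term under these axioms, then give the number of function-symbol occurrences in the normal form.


size = 6

1. (q (g) (q (h (r) (r)) (k (q (g) (g)))))  →  (q (h (r) (r)) (k (q (g) (g))))
2. (q (h (r) (r)) (k (q (g) (g))))  →  (q (h (r) (r)) (k (g)))
normal form: (q (h (r) (r)) (k (g)))


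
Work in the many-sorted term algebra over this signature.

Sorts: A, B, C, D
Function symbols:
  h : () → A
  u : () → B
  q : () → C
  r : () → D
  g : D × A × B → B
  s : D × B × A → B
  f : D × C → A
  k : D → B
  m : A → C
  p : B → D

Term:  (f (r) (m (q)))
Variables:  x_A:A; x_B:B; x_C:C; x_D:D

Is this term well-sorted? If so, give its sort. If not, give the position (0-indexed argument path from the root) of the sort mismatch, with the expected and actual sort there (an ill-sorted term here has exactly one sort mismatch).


  (r) : D
    (q) : C
  (m (q)) : ✗ arg 0 at [1, 0] has sort C, expected A

ill-sorted at position [1, 0]: expected A, got C


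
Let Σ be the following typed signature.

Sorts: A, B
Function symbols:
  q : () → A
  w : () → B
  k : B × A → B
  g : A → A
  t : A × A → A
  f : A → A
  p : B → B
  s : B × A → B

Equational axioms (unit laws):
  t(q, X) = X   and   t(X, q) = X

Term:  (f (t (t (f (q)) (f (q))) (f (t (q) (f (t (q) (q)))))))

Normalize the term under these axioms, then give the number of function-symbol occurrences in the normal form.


1. (f (t (t (f (q)) (f (q))) (f (t (q) (f (t (q) (q)))))))  →  (f (t (t (f (q)) (f (q))) (f (f (t (q) (q))))))
2. (f (t (t (f (q)) (f (q))) (f (f (t (q) (q))))))  →  (f (t (t (f (q)) (f (q))) (f (f (q)))))
normal form: (f (t (t (f (q)) (f (q))) (f (f (q)))))

size = 10


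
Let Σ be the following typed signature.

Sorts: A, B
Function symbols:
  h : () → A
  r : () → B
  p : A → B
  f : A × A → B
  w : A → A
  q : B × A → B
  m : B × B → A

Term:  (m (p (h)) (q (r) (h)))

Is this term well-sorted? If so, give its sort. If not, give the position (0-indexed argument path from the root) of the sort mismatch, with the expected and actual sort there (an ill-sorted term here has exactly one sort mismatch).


    (h) : A
  (p (h)) : B
    (r) : B
    (h) : A
  (q (r) (h)) : B
(m (p (h)) (q (r) (h))) : A

well-sorted; sort = A


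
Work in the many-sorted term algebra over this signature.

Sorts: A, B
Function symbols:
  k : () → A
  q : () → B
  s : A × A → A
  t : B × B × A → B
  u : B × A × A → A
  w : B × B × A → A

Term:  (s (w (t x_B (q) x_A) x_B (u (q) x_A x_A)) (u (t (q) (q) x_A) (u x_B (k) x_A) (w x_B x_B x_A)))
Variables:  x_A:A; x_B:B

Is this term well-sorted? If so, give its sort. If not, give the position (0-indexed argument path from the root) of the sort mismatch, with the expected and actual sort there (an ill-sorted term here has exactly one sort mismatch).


      x_B : B
      (q) : B
      x_A : A
    (t x_B (q) x_A) : B
    x_B : B
      (q) : B
      x_A : A
      x_A : A
    (u (q) x_A x_A) : A
  (w (t x_B (q) x_A) x_B (u (q) x_A x_A)) : A
      (q) : B
      (q) : B
      x_A : A
    (t (q) (q) x_A) : B
      x_B : B
      (k) : A
      x_A : A
    (u x_B (k) x_A) : A
      x_B : B
      x_B : B
      x_A : A
    (w x_B x_B x_A) : A
  (u (t (q) (q) x_A) (u x_B (k) x_A) (w x_B x_B x_A)) : A
(s (w (t x_B (q) x_A) x_B (u (q) x_A x_A)) (u (t (q) (q) x_A) (u x_B (k) x_A) (w x_B x_B x_A))) : A

well-sorted; sort = A


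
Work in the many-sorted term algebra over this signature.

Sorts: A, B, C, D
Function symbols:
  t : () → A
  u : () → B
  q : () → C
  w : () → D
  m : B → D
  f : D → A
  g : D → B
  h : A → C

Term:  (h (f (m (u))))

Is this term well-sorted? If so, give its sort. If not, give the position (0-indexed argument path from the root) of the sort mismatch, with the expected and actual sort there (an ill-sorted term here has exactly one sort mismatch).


well-sorted; sort = C

      (u) : B
    (m (u)) : D
  (f (m (u))) : A
(h (f (m (u)))) : C


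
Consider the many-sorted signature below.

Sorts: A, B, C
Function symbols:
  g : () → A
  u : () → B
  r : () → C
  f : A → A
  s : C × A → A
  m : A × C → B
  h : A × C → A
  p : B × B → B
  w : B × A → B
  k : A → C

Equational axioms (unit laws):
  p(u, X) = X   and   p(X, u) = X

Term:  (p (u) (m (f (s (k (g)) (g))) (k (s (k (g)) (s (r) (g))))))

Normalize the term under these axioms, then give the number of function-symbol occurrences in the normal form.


size = 13

1. (p (u) (m (f (s (k (g)) (g))) (k (s (k (g)) (s (r) (g))))))  →  (m (f (s (k (g)) (g))) (k (s (k (g)) (s (r) (g)))))
normal form: (m (f (s (k (g)) (g))) (k (s (k (g)) (s (r) (g)))))


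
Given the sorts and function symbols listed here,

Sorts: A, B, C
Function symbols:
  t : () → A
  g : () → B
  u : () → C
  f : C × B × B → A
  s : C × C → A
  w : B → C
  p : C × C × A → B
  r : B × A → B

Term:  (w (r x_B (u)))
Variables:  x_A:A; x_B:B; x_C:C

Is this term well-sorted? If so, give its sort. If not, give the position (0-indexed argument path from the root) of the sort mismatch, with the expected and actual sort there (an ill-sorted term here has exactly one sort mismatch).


ill-sorted at position [0, 1]: expected A, got C

    x_B : B
    (u) : C
  (r x_B (u)) : ✗ arg 1 at [0, 1] has sort C, expected A


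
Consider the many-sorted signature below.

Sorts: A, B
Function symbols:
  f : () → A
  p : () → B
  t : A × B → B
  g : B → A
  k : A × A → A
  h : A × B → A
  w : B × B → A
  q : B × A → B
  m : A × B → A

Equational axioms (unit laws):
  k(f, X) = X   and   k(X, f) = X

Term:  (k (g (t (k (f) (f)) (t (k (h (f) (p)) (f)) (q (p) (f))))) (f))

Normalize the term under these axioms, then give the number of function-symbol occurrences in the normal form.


1. (k (g (t (k (f) (f)) (t (k (h (f) (p)) (f)) (q (p) (f))))) (f))  →  (g (t (k (f) (f)) (t (k (h (f) (p)) (f)) (q (p) (f)))))
2. (g (t (k (f) (f)) (t (k (h (f) (p)) (f)) (q (p) (f)))))  →  (g (t (f) (t (k (h (f) (p)) (f)) (q (p) (f)))))
3. (g (t (f) (t (k (h (f) (p)) (f)) (q (p) (f)))))  →  (g (t (f) (t (h (f) (p)) (q (p) (f)))))
normal form: (g (t (f) (t (h (f) (p)) (q (p) (f)))))

size = 10


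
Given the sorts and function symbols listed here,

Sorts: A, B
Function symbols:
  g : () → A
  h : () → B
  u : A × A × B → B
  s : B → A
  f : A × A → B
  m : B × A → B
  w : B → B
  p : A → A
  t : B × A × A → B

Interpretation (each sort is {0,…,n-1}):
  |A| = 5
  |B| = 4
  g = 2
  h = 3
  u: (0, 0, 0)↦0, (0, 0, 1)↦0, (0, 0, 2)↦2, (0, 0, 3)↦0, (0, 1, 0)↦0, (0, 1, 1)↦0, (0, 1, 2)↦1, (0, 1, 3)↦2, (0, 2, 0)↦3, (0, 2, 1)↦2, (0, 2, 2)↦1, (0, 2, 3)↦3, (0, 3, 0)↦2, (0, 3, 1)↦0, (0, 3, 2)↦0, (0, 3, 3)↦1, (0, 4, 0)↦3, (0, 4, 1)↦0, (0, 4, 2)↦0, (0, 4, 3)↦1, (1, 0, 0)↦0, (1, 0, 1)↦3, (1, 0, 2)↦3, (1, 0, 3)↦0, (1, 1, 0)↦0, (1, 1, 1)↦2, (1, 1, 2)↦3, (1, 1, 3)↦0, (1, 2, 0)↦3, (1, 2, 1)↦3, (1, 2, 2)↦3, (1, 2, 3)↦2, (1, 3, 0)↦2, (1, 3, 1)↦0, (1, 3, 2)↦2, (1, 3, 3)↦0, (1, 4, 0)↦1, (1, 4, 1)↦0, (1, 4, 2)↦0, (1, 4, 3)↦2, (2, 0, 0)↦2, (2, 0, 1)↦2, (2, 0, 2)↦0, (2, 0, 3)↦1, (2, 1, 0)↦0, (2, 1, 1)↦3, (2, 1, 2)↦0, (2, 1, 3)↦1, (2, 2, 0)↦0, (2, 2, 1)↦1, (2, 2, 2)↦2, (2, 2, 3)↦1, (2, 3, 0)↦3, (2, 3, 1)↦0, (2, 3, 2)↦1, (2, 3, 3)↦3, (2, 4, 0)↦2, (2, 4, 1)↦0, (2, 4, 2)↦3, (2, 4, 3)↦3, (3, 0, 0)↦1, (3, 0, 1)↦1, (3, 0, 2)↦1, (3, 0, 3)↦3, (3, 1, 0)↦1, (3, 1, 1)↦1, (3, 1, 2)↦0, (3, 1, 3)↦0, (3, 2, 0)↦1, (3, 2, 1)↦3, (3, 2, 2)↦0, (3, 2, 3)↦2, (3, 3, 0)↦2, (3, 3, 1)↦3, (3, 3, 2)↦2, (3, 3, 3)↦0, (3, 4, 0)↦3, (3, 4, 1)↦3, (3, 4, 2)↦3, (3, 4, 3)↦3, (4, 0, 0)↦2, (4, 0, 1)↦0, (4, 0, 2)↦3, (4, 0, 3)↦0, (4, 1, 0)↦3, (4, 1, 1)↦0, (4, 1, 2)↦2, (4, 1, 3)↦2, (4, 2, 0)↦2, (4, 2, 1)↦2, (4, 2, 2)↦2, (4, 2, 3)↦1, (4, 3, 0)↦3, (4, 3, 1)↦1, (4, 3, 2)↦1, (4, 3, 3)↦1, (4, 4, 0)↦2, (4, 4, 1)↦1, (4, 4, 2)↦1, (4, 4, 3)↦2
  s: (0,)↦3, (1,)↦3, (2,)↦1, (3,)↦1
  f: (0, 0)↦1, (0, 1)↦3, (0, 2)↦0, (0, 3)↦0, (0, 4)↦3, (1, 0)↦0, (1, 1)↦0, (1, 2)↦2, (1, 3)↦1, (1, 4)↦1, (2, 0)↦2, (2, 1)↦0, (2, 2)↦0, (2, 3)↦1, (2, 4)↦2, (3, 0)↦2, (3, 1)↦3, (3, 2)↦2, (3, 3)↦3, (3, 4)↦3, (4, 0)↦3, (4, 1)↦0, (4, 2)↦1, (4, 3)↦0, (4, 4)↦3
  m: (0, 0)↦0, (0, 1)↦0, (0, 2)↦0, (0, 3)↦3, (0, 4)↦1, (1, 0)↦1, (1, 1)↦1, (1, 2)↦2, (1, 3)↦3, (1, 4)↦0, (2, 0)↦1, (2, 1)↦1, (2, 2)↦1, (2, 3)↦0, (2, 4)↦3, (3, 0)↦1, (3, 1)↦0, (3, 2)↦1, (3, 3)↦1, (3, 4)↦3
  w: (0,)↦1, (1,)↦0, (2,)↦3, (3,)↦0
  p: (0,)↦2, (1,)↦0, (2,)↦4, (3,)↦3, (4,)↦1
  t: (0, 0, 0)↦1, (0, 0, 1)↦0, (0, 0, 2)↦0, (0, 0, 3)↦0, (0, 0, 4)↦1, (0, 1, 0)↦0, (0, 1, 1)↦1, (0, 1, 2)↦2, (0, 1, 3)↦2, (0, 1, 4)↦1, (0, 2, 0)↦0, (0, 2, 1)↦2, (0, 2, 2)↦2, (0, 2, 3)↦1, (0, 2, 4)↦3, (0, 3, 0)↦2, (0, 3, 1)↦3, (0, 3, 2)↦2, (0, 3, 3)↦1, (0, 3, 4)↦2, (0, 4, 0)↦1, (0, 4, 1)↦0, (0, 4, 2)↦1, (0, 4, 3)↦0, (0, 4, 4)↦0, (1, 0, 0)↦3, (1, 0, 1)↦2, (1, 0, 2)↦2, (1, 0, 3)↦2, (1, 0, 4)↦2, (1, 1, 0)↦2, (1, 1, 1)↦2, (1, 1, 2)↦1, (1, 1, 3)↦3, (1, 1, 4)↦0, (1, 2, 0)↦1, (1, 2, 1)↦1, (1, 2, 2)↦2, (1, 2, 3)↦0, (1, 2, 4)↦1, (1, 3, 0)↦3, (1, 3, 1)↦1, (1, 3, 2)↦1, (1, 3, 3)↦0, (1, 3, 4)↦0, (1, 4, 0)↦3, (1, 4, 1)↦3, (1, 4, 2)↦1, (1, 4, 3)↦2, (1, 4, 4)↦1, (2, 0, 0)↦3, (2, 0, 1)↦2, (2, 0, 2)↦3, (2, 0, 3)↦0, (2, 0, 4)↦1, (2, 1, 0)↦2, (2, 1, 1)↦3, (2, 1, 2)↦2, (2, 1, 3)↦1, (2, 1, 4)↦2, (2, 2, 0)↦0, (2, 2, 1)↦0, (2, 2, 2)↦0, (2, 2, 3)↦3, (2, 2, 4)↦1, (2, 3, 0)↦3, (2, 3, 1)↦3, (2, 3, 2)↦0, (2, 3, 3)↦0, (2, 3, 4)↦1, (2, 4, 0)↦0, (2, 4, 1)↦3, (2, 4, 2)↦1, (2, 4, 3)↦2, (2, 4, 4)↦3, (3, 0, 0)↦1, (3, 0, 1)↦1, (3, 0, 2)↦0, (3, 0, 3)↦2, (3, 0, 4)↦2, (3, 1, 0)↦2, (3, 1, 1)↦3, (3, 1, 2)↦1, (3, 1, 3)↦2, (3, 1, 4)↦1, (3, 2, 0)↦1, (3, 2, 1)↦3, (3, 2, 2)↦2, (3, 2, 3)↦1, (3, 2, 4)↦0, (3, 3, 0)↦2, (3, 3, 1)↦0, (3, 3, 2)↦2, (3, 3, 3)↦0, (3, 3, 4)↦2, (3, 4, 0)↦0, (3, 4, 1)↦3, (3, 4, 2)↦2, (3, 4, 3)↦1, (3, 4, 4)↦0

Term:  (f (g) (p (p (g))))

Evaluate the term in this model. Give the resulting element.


value = 0

  g = 2
  g = 2
  (p (g)) = p(2,) = 4
  (p (p (g))) = p(4,) = 1
  (f (g) (p (p (g)))) = f(2, 1) = 0
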